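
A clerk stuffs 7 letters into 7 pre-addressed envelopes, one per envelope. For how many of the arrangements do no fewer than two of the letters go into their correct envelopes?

1331

# with exactly i fixed is C(7,i)·!(7-i); sum over i=2..7:
  i=2: C(7,2)·!5 = 21·44 = 924
  i=3: C(7,3)·!4 = 35·9 = 315
  i=4: C(7,4)·!3 = 35·2 = 70
  i=5: C(7,5)·!2 = 21·1 = 21
  i=6: C(7,6)·!1 = 7·0 = 0
  i=7: C(7,7)·!0 = 1·1 = 1
Total = 1331.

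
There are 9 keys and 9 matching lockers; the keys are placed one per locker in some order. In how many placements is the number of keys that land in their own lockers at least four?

6883

Sum C(9,i)·!(9-i) for i = 4..9:
  i=4: C(9,4)·!5 = 126·44 = 5544
  i=5: C(9,5)·!4 = 126·9 = 1134
  i=6: C(9,6)·!3 = 84·2 = 168
  i=7: C(9,7)·!2 = 36·1 = 36
  i=8: C(9,8)·!1 = 9·0 = 0
  i=9: C(9,9)·!0 = 1·1 = 1
Total = 6883.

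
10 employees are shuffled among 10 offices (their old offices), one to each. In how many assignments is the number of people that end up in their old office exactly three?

222480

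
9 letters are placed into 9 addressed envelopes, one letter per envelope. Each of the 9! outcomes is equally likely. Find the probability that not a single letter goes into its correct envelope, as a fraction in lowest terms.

Favorable outcomes: !9 = 133496.
Total outcomes: 9! = 362880.
Probability = 133496/362880 = 16687/45360.

16687/45360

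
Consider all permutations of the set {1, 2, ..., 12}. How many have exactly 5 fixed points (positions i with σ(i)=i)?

Choose which 5 of the 12 are fixed: C(12,5) = 792.
The other 7 form a derangement: !7 = 1854.
Total: 792 × 1854 = 1468368.

1468368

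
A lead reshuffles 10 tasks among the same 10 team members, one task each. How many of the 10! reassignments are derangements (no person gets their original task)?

1334961

Recurrence: !10 = 9·(!9 + !8).
!10 = 9·(133496 + 14833) = 9·148329 = 1334961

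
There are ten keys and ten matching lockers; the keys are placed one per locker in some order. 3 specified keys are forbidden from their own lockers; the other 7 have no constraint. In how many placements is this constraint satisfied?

Let A_j be the event that the j-th constrained one is fixed. By inclusion-exclusion over the 3 events:
Σ_{j=0}^{3} (-1)^j C(3,j)(10-j)!
= C(3,0)·10! - C(3,1)·9! + C(3,2)·8! - C(3,3)·7!
= 3628800 - 1088640 + 120960 - 5040
= 2656080

2656080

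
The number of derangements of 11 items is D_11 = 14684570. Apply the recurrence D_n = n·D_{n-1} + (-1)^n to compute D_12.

D_12 = 12·14684570 + 1 = 176214841.

176214841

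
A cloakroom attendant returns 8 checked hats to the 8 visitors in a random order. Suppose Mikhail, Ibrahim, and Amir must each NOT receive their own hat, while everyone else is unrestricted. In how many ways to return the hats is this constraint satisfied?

27240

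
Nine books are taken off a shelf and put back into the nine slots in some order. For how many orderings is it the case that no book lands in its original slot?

133496

Recurrence: !9 = 8·(!8 + !7).
!9 = 8·(14833 + 1854) = 8·16687 = 133496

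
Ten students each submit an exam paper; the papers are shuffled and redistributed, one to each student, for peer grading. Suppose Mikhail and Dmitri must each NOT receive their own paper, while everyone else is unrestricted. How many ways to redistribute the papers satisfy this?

2943360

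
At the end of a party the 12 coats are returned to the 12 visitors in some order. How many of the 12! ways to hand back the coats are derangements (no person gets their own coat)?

176214841

By inclusion-exclusion, !12 = Σ (-1)^k · 12!/k! for k=0..12
= 12! - 12!/1! + 12!/2! - 12!/3! + 12!/4! - 12!/5! + 12!/6! - 12!/7! + 12!/8! - 12!/9! + 12!/10! - 12!/11! + 12!/12!
= 479001600 - 479001600 + 239500800 - 79833600 + 19958400 - 3991680 + 665280 - 95040 + 11880 - 1320 + 132 - 12 + 1
= 176214841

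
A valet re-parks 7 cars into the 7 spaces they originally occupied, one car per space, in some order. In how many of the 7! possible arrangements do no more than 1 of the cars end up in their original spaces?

# with exactly i fixed is C(7,i)·!(7-i); sum over i=0..1:
  i=0: C(7,0)·!7 = 1·1854 = 1854
  i=1: C(7,1)·!6 = 7·265 = 1855
Total = 3709.

3709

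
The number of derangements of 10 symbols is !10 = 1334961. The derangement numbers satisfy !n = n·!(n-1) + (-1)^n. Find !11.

14684570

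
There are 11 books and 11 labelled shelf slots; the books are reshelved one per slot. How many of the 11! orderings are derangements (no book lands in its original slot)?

!11 is the nearest integer to 11!/e.
11! = 39916800, and 39916800/e ≈ 14684570.08, so !11 = 14684570.

14684570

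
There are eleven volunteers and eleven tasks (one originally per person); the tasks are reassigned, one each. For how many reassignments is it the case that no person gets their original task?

14684570

Recurrence: !11 = 11·!10 + (-1)^11.
!11 = 11·1334961 - 1 = 14684570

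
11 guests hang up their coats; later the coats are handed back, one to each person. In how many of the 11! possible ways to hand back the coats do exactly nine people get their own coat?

55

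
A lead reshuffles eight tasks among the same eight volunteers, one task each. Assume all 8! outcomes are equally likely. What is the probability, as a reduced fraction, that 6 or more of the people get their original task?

Favorable outcomes: Σ_{i≥6} C(8,i)·!(8-i) = 28·1 + 8·0 + 1·1 = 29.
Total outcomes: 8! = 40320.
Probability = 29/40320 = 29/40320.

29/40320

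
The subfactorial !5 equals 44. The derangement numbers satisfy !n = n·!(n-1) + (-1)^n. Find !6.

265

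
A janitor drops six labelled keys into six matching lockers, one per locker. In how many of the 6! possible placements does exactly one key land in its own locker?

Pick the single fixed position: C(6,1) = 6 ways.
The remaining 5 must be deranged: !5 = 44.
Total: 6 × 44 = 264.

264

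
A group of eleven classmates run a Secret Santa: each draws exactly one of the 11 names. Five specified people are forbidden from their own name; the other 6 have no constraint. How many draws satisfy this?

Let A_j be the event that the j-th constrained one is fixed. By inclusion-exclusion over the 5 events:
Σ_{j=0}^{5} (-1)^j C(5,j)(11-j)!
= C(5,0)·11! - C(5,1)·10! + C(5,2)·9! - C(5,3)·8! + C(5,4)·7! - C(5,5)·6!
= 39916800 - 18144000 + 3628800 - 403200 + 25200 - 720
= 25022880

25022880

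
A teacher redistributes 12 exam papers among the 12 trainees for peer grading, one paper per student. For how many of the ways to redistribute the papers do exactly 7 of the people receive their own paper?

34848

Choose which 7 of the 12 are fixed: C(12,7) = 792.
The other 5 form a derangement: !5 = 44.
Total: 792 × 44 = 34848.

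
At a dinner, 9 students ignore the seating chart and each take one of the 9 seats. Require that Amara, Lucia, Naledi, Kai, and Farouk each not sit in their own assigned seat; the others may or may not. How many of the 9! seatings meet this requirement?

205056

Inclusion-exclusion on the 5 forbidden self-matches:
Σ_{j=0}^{5} (-1)^j C(5,j)(9-j)!
= C(5,0)·9! - C(5,1)·8! + C(5,2)·7! - C(5,3)·6! + C(5,4)·5! - C(5,5)·4!
= 362880 - 201600 + 50400 - 7200 + 600 - 24
= 205056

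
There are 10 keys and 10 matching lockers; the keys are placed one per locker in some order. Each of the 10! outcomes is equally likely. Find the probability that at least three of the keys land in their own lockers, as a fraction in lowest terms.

145697/1814400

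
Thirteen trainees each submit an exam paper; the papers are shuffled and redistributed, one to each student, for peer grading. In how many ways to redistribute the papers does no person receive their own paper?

2290792932

Use !n = n·!(n-1) + (-1)^n.
!13 = 13·176214841 - 1 = 2290792932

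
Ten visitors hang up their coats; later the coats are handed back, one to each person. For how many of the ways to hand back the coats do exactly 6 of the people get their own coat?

1890

Pick the 6 fixed positions: C(10,6) = 210 ways.
The other 4 form a derangement: !4 = 9.
Total: 210 × 9 = 1890.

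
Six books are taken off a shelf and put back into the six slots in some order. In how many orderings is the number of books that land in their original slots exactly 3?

Choose which 3 of the 6 are fixed: C(6,3) = 20.
The other 3 form a derangement: !3 = 2.
Total: 20 × 2 = 40.

40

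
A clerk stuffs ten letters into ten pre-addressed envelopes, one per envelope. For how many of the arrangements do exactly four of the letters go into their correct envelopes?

55650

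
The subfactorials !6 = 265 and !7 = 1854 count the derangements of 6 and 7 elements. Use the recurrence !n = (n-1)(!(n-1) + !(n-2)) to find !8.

14833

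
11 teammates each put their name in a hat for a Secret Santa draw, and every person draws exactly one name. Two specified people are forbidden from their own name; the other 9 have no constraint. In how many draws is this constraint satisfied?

33022080

Inclusion-exclusion on the 2 forbidden self-matches:
Σ_{j=0}^{2} (-1)^j C(2,j)(11-j)!
= C(2,0)·11! - C(2,1)·10! + C(2,2)·9!
= 39916800 - 7257600 + 362880
= 33022080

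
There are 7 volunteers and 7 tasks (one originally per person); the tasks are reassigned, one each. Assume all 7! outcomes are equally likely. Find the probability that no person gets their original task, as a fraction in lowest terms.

103/280

Favorable outcomes: !7 = 1854.
Total outcomes: 7! = 5040.
Probability = 1854/5040 = 103/280.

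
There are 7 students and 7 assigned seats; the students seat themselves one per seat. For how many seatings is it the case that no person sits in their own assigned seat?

1854

Recurrence: !7 = 6·(!6 + !5).
!7 = 6·(265 + 44) = 6·309 = 1854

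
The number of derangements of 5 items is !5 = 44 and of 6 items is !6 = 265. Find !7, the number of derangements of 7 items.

!7 = (7-1)·(!6 + !5) = 6·(265 + 44) = 6·309 = 1854.

1854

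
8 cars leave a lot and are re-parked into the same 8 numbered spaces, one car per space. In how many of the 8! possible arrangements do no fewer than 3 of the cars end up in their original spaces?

3235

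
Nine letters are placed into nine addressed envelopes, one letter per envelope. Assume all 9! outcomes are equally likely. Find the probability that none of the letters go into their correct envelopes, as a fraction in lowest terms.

16687/45360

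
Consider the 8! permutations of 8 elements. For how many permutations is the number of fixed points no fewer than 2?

10655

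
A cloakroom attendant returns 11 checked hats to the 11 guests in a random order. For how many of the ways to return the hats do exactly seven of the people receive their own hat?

2970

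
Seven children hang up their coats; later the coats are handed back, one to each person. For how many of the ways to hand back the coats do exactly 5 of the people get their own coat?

21

Choose which 5 of the 7 are fixed: C(7,5) = 21.
The other 2 form a derangement: !2 = 1.
Total: 21 × 1 = 21.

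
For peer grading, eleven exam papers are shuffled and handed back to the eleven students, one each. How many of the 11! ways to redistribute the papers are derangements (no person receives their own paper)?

Recurrence: !11 = 11·!10 + (-1)^11.
!11 = 11·1334961 - 1 = 14684570

14684570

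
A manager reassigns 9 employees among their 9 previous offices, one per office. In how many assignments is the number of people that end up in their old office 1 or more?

# with exactly i fixed is C(9,i)·!(9-i); sum over i=1..9:
  i=1: C(9,1)·!8 = 9·14833 = 133497
  i=2: C(9,2)·!7 = 36·1854 = 66744
  i=3: C(9,3)·!6 = 84·265 = 22260
  i=4: C(9,4)·!5 = 126·44 = 5544
  i=5: C(9,5)·!4 = 126·9 = 1134
  i=6: C(9,6)·!3 = 84·2 = 168
  i=7: C(9,7)·!2 = 36·1 = 36
  i=8: C(9,8)·!1 = 9·0 = 0
  i=9: C(9,9)·!0 = 1·1 = 1
Total = 229384.

229384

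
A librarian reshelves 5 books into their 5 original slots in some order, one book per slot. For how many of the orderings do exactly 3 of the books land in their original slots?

10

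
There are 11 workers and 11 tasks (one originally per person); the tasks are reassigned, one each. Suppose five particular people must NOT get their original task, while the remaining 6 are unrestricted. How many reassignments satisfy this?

Let A_j be the event that the j-th constrained one is fixed. By inclusion-exclusion over the 5 events:
Σ_{j=0}^{5} (-1)^j C(5,j)(11-j)!
= C(5,0)·11! - C(5,1)·10! + C(5,2)·9! - C(5,3)·8! + C(5,4)·7! - C(5,5)·6!
= 39916800 - 18144000 + 3628800 - 403200 + 25200 - 720
= 25022880

25022880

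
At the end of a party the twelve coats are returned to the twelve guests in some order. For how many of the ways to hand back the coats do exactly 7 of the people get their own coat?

Choose which 7 of the 12 are fixed: C(12,7) = 792.
The other 5 form a derangement: !5 = 44.
Total: 792 × 44 = 34848.

34848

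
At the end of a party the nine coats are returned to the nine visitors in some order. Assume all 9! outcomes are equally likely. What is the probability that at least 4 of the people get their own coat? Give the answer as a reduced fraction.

Favorable outcomes: Σ_{i≥4} C(9,i)·!(9-i) = 126·44 + 126·9 + 84·2 + 36·1 + 9·0 + 1·1 = 6883.
Total outcomes: 9! = 362880.
Probability = 6883/362880 = 6883/362880.

6883/362880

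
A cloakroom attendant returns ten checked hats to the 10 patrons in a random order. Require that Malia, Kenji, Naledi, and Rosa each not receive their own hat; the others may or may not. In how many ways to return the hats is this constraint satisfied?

Inclusion-exclusion on the 4 forbidden self-matches:
Σ_{j=0}^{4} (-1)^j C(4,j)(10-j)!
= C(4,0)·10! - C(4,1)·9! + C(4,2)·8! - C(4,3)·7! + C(4,4)·6!
= 3628800 - 1451520 + 241920 - 20160 + 720
= 2399760

2399760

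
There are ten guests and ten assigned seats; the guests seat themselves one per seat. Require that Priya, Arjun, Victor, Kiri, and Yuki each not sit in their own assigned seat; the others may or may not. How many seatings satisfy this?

Inclusion-exclusion on the 5 forbidden self-matches:
Σ_{j=0}^{5} (-1)^j C(5,j)(10-j)!
= C(5,0)·10! - C(5,1)·9! + C(5,2)·8! - C(5,3)·7! + C(5,4)·6! - C(5,5)·5!
= 3628800 - 1814400 + 403200 - 50400 + 3600 - 120
= 2170680

2170680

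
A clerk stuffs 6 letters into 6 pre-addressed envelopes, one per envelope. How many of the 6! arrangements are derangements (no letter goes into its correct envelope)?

Recurrence: !6 = 5·(!5 + !4).
!6 = 5·(44 + 9) = 5·53 = 265

265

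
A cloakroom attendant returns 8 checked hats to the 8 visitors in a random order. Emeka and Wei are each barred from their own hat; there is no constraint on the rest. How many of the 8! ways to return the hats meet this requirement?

30960

Inclusion-exclusion on the 2 forbidden self-matches:
Σ_{j=0}^{2} (-1)^j C(2,j)(8-j)!
= C(2,0)·8! - C(2,1)·7! + C(2,2)·6!
= 40320 - 10080 + 720
= 30960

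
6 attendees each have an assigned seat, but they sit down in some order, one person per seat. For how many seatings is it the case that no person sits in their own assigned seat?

265

By inclusion-exclusion, !6 = Σ (-1)^k · 6!/k! for k=0..6
= 6! - 6!/1! + 6!/2! - 6!/3! + 6!/4! - 6!/5! + 6!/6!
= 720 - 720 + 360 - 120 + 30 - 6 + 1
= 265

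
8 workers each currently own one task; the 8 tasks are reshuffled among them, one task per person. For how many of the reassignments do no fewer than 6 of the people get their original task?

# with exactly i fixed is C(8,i)·!(8-i); sum over i=6..8:
  i=6: C(8,6)·!2 = 28·1 = 28
  i=7: C(8,7)·!1 = 8·0 = 0
  i=8: C(8,8)·!0 = 1·1 = 1
Total = 29.

29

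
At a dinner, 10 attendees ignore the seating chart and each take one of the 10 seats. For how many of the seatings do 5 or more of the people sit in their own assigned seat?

13264

# with exactly i fixed is C(10,i)·!(10-i); sum over i=5..10:
  i=5: C(10,5)·!5 = 252·44 = 11088
  i=6: C(10,6)·!4 = 210·9 = 1890
  i=7: C(10,7)·!3 = 120·2 = 240
  i=8: C(10,8)·!2 = 45·1 = 45
  i=9: C(10,9)·!1 = 10·0 = 0
  i=10: C(10,10)·!0 = 1·1 = 1
Total = 13264.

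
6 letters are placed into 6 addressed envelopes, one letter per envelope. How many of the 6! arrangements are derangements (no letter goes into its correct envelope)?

265

!6 = 6! · Σ_{k=0}^{6} (-1)^k/k!
= 6! - 6!/1! + 6!/2! - 6!/3! + 6!/4! - 6!/5! + 6!/6!
= 720 - 720 + 360 - 120 + 30 - 6 + 1
= 265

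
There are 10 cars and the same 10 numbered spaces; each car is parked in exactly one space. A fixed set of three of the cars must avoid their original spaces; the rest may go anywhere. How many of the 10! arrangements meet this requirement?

Let A_j be the event that the j-th constrained one is fixed. By inclusion-exclusion over the 3 events:
Σ_{j=0}^{3} (-1)^j C(3,j)(10-j)!
= C(3,0)·10! - C(3,1)·9! + C(3,2)·8! - C(3,3)·7!
= 3628800 - 1088640 + 120960 - 5040
= 2656080

2656080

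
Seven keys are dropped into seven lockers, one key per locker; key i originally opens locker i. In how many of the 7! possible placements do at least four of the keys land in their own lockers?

92

# with exactly i fixed is C(7,i)·!(7-i); sum over i=4..7:
  i=4: C(7,4)·!3 = 35·2 = 70
  i=5: C(7,5)·!2 = 21·1 = 21
  i=6: C(7,6)·!1 = 7·0 = 0
  i=7: C(7,7)·!0 = 1·1 = 1
Total = 92.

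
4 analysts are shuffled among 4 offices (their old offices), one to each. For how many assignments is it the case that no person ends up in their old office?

!4 = 4! · Σ_{k=0}^{4} (-1)^k/k!
= 4! - 4!/1! + 4!/2! - 4!/3! + 4!/4!
= 24 - 24 + 12 - 4 + 1
= 9

9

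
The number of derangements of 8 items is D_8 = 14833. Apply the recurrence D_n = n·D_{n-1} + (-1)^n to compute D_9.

133496

D_9 = 9·14833 - 1 = 133496.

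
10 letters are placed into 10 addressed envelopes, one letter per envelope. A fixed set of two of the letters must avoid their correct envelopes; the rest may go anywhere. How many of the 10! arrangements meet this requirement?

2943360

Inclusion-exclusion on the 2 forbidden self-matches:
Σ_{j=0}^{2} (-1)^j C(2,j)(10-j)!
= C(2,0)·10! - C(2,1)·9! + C(2,2)·8!
= 3628800 - 725760 + 40320
= 2943360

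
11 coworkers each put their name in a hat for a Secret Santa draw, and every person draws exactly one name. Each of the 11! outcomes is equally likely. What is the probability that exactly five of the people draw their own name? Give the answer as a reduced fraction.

53/17280

Favorable outcomes: C(11,5)·!6 = 462·265 = 122430.
Total outcomes: 11! = 39916800.
Probability = 122430/39916800 = 53/17280.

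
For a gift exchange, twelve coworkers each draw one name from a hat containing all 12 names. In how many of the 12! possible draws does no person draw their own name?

!12 is the nearest integer to 12!/e.
12! = 479001600, and 479001600/e ≈ 176214840.93, so !12 = 176214841.

176214841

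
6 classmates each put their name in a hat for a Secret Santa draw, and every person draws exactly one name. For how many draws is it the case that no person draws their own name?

265

!6 = 6! · Σ_{k=0}^{6} (-1)^k/k!
= 6! - 6!/1! + 6!/2! - 6!/3! + 6!/4! - 6!/5! + 6!/6!
= 720 - 720 + 360 - 120 + 30 - 6 + 1
= 265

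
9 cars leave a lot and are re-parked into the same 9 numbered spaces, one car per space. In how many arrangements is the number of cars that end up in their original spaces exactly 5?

1134

Choose which 5 of the 9 are fixed: C(9,5) = 126.
The other 4 form a derangement: !4 = 9.
Total: 126 × 9 = 1134.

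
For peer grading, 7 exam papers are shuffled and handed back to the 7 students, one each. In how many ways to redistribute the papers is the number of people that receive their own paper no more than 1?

3709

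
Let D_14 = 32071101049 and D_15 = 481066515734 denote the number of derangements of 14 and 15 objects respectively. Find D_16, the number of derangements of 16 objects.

D_16 = (16-1)·(D_15 + D_14) = 15·(481066515734 + 32071101049) = 15·513137616783 = 7697064251745.

7697064251745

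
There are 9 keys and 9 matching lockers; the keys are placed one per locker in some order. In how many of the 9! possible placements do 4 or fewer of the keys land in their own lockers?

# with exactly i fixed is C(9,i)·!(9-i); sum over i=0..4:
  i=0: C(9,0)·!9 = 1·133496 = 133496
  i=1: C(9,1)·!8 = 9·14833 = 133497
  i=2: C(9,2)·!7 = 36·1854 = 66744
  i=3: C(9,3)·!6 = 84·265 = 22260
  i=4: C(9,4)·!5 = 126·44 = 5544
Total = 361541.

361541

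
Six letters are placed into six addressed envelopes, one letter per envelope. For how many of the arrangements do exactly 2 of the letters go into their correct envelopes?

135

Pick the 2 fixed positions: C(6,2) = 15 ways.
The other 4 form a derangement: !4 = 9.
Total: 15 × 9 = 135.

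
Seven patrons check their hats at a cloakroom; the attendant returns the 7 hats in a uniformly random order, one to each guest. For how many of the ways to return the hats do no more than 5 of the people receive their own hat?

# with exactly i fixed is C(7,i)·!(7-i); sum over i=0..5:
  i=0: C(7,0)·!7 = 1·1854 = 1854
  i=1: C(7,1)·!6 = 7·265 = 1855
  i=2: C(7,2)·!5 = 21·44 = 924
  i=3: C(7,3)·!4 = 35·9 = 315
  i=4: C(7,4)·!3 = 35·2 = 70
  i=5: C(7,5)·!2 = 21·1 = 21
Total = 5039.

5039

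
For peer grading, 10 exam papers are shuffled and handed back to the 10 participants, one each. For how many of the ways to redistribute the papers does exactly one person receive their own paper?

1334960

Pick the single fixed position: C(10,1) = 10 ways.
The remaining 9 must be deranged: !9 = 133496.
Total: 10 × 133496 = 1334960.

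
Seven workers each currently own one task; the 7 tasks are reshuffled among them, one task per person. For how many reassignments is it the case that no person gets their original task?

The number of derangements of 7 is !7 = Σ_{k=0}^{7} (-1)^k·7!/k!
= 7! - 7!/1! + 7!/2! - 7!/3! + 7!/4! - 7!/5! + 7!/6! - 7!/7!
= 5040 - 5040 + 2520 - 840 + 210 - 42 + 7 - 1
= 1854

1854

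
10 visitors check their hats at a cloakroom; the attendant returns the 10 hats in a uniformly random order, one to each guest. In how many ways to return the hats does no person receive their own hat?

!10 = 10! · Σ_{k=0}^{10} (-1)^k/k!
= 10! - 10!/1! + 10!/2! - 10!/3! + 10!/4! - 10!/5! + 10!/6! - 10!/7! + 10!/8! - 10!/9! + 10!/10!
= 3628800 - 3628800 + 1814400 - 604800 + 151200 - 30240 + 5040 - 720 + 90 - 10 + 1
= 1334961

1334961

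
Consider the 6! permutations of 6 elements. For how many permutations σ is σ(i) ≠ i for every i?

265

The number of derangements of 6 is !6 = Σ_{k=0}^{6} (-1)^k·6!/k!
= 6! - 6!/1! + 6!/2! - 6!/3! + 6!/4! - 6!/5! + 6!/6!
= 720 - 720 + 360 - 120 + 30 - 6 + 1
= 265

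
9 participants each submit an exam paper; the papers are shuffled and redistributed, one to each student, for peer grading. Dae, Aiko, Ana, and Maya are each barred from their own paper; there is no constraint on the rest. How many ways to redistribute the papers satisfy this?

229080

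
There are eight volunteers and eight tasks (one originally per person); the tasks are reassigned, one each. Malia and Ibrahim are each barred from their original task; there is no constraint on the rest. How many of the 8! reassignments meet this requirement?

30960

Let A_j be the event that the j-th constrained one is fixed. By inclusion-exclusion over the 2 events:
Σ_{j=0}^{2} (-1)^j C(2,j)(8-j)!
= C(2,0)·8! - C(2,1)·7! + C(2,2)·6!
= 40320 - 10080 + 720
= 30960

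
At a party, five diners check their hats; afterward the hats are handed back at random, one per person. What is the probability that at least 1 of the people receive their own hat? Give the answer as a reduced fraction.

Favorable outcomes: Σ_{i≥1} C(5,i)·!(5-i) = 5·9 + 10·2 + 10·1 + 5·0 + 1·1 = 76.
Total outcomes: 5! = 120.
Probability = 76/120 = 19/30.

19/30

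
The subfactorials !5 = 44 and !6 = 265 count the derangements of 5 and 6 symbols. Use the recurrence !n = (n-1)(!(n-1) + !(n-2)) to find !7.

!7 = (7-1)·(!6 + !5) = 6·(265 + 44) = 6·309 = 1854.

1854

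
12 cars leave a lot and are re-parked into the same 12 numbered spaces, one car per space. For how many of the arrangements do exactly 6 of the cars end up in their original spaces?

244860

Choose which 6 of the 12 are fixed: C(12,6) = 924.
The other 6 form a derangement: !6 = 265.
Total: 924 × 265 = 244860.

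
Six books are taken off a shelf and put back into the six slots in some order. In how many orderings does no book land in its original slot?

265

!6 = 6! · Σ_{k=0}^{6} (-1)^k/k!
= 6! - 6!/1! + 6!/2! - 6!/3! + 6!/4! - 6!/5! + 6!/6!
= 720 - 720 + 360 - 120 + 30 - 6 + 1
= 265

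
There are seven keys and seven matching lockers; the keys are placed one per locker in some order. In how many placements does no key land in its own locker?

1854

The subfactorial !7 = [7!/e] (nearest integer).
7! = 5040, and 5040/e ≈ 1854.11, so !7 = 1854.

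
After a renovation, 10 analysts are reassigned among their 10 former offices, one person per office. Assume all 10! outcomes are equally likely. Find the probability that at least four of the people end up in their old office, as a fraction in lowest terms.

34457/1814400

Favorable outcomes: Σ_{i≥4} C(10,i)·!(10-i) = 210·265 + 252·44 + 210·9 + 120·2 + 45·1 + 10·0 + 1·1 = 68914.
Total outcomes: 10! = 3628800.
Probability = 68914/3628800 = 34457/1814400.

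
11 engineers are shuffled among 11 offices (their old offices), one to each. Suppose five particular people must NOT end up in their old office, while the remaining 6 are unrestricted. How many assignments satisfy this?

Inclusion-exclusion on the 5 forbidden self-matches:
Σ_{j=0}^{5} (-1)^j C(5,j)(11-j)!
= C(5,0)·11! - C(5,1)·10! + C(5,2)·9! - C(5,3)·8! + C(5,4)·7! - C(5,5)·6!
= 39916800 - 18144000 + 3628800 - 403200 + 25200 - 720
= 25022880

25022880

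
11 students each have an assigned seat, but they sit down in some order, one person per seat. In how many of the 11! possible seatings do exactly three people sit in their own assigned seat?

2447445

Pick the 3 fixed positions: C(11,3) = 165 ways.
The other 8 form a derangement: !8 = 14833.
Total: 165 × 14833 = 2447445.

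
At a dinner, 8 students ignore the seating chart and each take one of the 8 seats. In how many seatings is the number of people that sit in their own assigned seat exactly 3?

Choose which 3 of the 8 are fixed: C(8,3) = 56.
The other 5 form a derangement: !5 = 44.
Total: 56 × 44 = 2464.

2464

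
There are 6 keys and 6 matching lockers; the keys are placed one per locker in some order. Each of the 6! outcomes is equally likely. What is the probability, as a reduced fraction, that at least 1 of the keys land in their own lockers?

Favorable outcomes: Σ_{i≥1} C(6,i)·!(6-i) = 6·44 + 15·9 + 20·2 + 15·1 + 6·0 + 1·1 = 455.
Total outcomes: 6! = 720.
Probability = 455/720 = 91/144.

91/144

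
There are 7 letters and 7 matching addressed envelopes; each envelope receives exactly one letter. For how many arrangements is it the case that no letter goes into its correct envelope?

1854

Recurrence: !7 = 7·!6 + (-1)^7.
!7 = 7·265 - 1 = 1854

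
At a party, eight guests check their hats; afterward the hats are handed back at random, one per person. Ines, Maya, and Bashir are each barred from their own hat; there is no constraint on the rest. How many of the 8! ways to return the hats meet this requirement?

Let A_j be the event that the j-th constrained one is fixed. By inclusion-exclusion over the 3 events:
Σ_{j=0}^{3} (-1)^j C(3,j)(8-j)!
= C(3,0)·8! - C(3,1)·7! + C(3,2)·6! - C(3,3)·5!
= 40320 - 15120 + 2160 - 120
= 27240

27240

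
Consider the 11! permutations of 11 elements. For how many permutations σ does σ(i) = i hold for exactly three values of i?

2447445

Pick the 3 fixed positions: C(11,3) = 165 ways.
The other 8 form a derangement: !8 = 14833.
Total: 165 × 14833 = 2447445.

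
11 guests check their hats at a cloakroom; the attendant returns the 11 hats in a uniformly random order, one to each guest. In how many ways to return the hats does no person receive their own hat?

The subfactorial !11 = [11!/e] (nearest integer).
11! = 39916800, and 39916800/e ≈ 14684570.08, so !11 = 14684570.

14684570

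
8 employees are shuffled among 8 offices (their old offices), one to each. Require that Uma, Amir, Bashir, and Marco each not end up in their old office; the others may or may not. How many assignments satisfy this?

Let A_j be the event that the j-th constrained one is fixed. By inclusion-exclusion over the 4 events:
Σ_{j=0}^{4} (-1)^j C(4,j)(8-j)!
= C(4,0)·8! - C(4,1)·7! + C(4,2)·6! - C(4,3)·5! + C(4,4)·4!
= 40320 - 20160 + 4320 - 480 + 24
= 24024

24024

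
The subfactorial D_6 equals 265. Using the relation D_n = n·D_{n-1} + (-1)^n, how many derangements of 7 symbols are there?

1854

D_7 = 7·265 - 1 = 1854.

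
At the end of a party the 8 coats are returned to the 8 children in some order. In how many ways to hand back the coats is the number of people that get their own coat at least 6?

29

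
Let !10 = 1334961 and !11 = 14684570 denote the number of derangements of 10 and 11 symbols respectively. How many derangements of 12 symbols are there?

176214841

!12 = (12-1)·(!11 + !10) = 11·(14684570 + 1334961) = 11·16019531 = 176214841.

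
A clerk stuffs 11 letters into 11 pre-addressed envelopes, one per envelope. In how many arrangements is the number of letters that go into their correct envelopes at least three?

# with exactly i fixed is C(11,i)·!(11-i); sum over i=3..11:
  i=3: C(11,3)·!8 = 165·14833 = 2447445
  i=4: C(11,4)·!7 = 330·1854 = 611820
  i=5: C(11,5)·!6 = 462·265 = 122430
  i=6: C(11,6)·!5 = 462·44 = 20328
  i=7: C(11,7)·!4 = 330·9 = 2970
  i=8: C(11,8)·!3 = 165·2 = 330
  i=9: C(11,9)·!2 = 55·1 = 55
  i=10: C(11,10)·!1 = 11·0 = 0
  i=11: C(11,11)·!0 = 1·1 = 1
Total = 3205379.

3205379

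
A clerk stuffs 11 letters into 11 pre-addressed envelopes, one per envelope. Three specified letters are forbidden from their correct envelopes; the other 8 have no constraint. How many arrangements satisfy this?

30078720

Let A_j be the event that the j-th constrained one is fixed. By inclusion-exclusion over the 3 events:
Σ_{j=0}^{3} (-1)^j C(3,j)(11-j)!
= C(3,0)·11! - C(3,1)·10! + C(3,2)·9! - C(3,3)·8!
= 39916800 - 10886400 + 1088640 - 40320
= 30078720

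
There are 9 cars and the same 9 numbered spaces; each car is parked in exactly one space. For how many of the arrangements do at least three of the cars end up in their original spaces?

29143

# with exactly i fixed is C(9,i)·!(9-i); sum over i=3..9:
  i=3: C(9,3)·!6 = 84·265 = 22260
  i=4: C(9,4)·!5 = 126·44 = 5544
  i=5: C(9,5)·!4 = 126·9 = 1134
  i=6: C(9,6)·!3 = 84·2 = 168
  i=7: C(9,7)·!2 = 36·1 = 36
  i=8: C(9,8)·!1 = 9·0 = 0
  i=9: C(9,9)·!0 = 1·1 = 1
Total = 29143.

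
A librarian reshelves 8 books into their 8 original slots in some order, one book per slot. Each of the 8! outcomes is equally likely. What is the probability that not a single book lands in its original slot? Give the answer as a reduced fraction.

2119/5760

Favorable outcomes: !8 = 14833.
Total outcomes: 8! = 40320.
Probability = 14833/40320 = 2119/5760.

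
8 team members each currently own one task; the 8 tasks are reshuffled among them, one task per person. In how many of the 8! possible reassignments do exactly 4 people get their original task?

630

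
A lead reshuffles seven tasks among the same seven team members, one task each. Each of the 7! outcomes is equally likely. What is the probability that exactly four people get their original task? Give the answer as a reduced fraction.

Favorable outcomes: C(7,4)·!3 = 35·2 = 70.
Total outcomes: 7! = 5040.
Probability = 70/5040 = 1/72.

1/72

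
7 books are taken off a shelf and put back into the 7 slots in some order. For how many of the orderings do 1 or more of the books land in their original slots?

3186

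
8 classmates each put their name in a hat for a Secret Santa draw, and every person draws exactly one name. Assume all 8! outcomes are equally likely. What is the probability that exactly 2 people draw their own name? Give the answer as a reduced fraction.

53/288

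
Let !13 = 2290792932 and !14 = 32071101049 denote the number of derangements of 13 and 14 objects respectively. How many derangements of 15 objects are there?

481066515734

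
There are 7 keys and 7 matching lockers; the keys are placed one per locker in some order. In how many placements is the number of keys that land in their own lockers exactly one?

1855

Pick the single fixed position: C(7,1) = 7 ways.
The remaining 6 must be deranged: !6 = 265.
Total: 7 × 265 = 1855.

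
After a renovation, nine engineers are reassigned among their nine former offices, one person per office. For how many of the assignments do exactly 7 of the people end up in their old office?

Pick the 7 fixed positions: C(9,7) = 36 ways.
The other 2 form a derangement: !2 = 1.
Total: 36 × 1 = 36.

36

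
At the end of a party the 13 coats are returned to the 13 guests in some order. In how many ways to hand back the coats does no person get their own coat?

2290792932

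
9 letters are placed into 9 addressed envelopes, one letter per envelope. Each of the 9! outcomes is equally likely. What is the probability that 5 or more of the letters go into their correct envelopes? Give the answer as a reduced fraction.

1339/362880

Favorable outcomes: Σ_{i≥5} C(9,i)·!(9-i) = 126·9 + 84·2 + 36·1 + 9·0 + 1·1 = 1339.
Total outcomes: 9! = 362880.
Probability = 1339/362880 = 1339/362880.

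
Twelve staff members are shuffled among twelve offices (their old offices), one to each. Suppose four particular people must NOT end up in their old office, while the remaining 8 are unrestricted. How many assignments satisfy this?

Inclusion-exclusion on the 4 forbidden self-matches:
Σ_{j=0}^{4} (-1)^j C(4,j)(12-j)!
= C(4,0)·12! - C(4,1)·11! + C(4,2)·10! - C(4,3)·9! + C(4,4)·8!
= 479001600 - 159667200 + 21772800 - 1451520 + 40320
= 339696000

339696000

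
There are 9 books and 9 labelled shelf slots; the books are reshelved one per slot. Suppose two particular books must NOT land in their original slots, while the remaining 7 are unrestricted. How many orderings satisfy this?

287280

Let A_j be the event that the j-th constrained one is fixed. By inclusion-exclusion over the 2 events:
Σ_{j=0}^{2} (-1)^j C(2,j)(9-j)!
= C(2,0)·9! - C(2,1)·8! + C(2,2)·7!
= 362880 - 80640 + 5040
= 287280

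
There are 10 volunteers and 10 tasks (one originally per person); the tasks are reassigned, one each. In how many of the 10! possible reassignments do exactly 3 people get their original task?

Pick the 3 fixed positions: C(10,3) = 120 ways.
The other 7 form a derangement: !7 = 1854.
Total: 120 × 1854 = 222480.

222480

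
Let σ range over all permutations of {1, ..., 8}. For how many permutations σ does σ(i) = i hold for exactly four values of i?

Choose which 4 of the 8 are fixed: C(8,4) = 70.
The other 4 form a derangement: !4 = 9.
Total: 70 × 9 = 630.

630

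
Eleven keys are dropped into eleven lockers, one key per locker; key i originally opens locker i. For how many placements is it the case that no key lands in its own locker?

14684570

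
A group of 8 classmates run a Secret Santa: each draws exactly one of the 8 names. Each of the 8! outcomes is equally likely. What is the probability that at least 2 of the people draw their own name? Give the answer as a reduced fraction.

2131/8064

Favorable outcomes: Σ_{i≥2} C(8,i)·!(8-i) = 28·265 + 56·44 + 70·9 + 56·2 + 28·1 + 8·0 + 1·1 = 10655.
Total outcomes: 8! = 40320.
Probability = 10655/40320 = 2131/8064.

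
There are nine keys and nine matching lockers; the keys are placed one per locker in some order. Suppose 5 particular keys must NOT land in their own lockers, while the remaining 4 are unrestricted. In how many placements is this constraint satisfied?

205056

Inclusion-exclusion on the 5 forbidden self-matches:
Σ_{j=0}^{5} (-1)^j C(5,j)(9-j)!
= C(5,0)·9! - C(5,1)·8! + C(5,2)·7! - C(5,3)·6! + C(5,4)·5! - C(5,5)·4!
= 362880 - 201600 + 50400 - 7200 + 600 - 24
= 205056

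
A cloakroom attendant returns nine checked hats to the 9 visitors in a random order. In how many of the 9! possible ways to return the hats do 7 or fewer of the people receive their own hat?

# with exactly i fixed is C(9,i)·!(9-i); sum over i=0..7:
  i=0: C(9,0)·!9 = 1·133496 = 133496
  i=1: C(9,1)·!8 = 9·14833 = 133497
  i=2: C(9,2)·!7 = 36·1854 = 66744
  i=3: C(9,3)·!6 = 84·265 = 22260
  i=4: C(9,4)·!5 = 126·44 = 5544
  i=5: C(9,5)·!4 = 126·9 = 1134
  i=6: C(9,6)·!3 = 84·2 = 168
  i=7: C(9,7)·!2 = 36·1 = 36
Total = 362879.

362879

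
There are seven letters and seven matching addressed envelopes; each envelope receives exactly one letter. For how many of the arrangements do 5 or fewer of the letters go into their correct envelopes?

Sum C(7,i)·!(7-i) for i = 0..5:
  i=0: C(7,0)·!7 = 1·1854 = 1854
  i=1: C(7,1)·!6 = 7·265 = 1855
  i=2: C(7,2)·!5 = 21·44 = 924
  i=3: C(7,3)·!4 = 35·9 = 315
  i=4: C(7,4)·!3 = 35·2 = 70
  i=5: C(7,5)·!2 = 21·1 = 21
Total = 5039.

5039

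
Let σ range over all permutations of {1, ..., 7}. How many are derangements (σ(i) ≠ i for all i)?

!7 is the nearest integer to 7!/e.
7! = 5040, and 5040/e ≈ 1854.11, so !7 = 1854.

1854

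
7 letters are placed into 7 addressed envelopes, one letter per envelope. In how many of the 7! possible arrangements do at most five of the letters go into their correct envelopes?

# with exactly i fixed is C(7,i)·!(7-i); sum over i=0..5:
  i=0: C(7,0)·!7 = 1·1854 = 1854
  i=1: C(7,1)·!6 = 7·265 = 1855
  i=2: C(7,2)·!5 = 21·44 = 924
  i=3: C(7,3)·!4 = 35·9 = 315
  i=4: C(7,4)·!3 = 35·2 = 70
  i=5: C(7,5)·!2 = 21·1 = 21
Total = 5039.

5039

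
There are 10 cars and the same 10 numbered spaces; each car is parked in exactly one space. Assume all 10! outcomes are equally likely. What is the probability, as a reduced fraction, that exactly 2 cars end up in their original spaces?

Favorable outcomes: C(10,2)·!8 = 45·14833 = 667485.
Total outcomes: 10! = 3628800.
Probability = 667485/3628800 = 2119/11520.

2119/11520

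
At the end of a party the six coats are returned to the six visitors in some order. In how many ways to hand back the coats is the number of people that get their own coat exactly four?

15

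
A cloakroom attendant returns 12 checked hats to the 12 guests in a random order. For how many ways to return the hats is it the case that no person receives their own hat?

176214841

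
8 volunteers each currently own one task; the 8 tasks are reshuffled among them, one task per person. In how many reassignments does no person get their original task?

Use !n = (n-1)(!(n-1) + !(n-2)).
!8 = 7·(1854 + 265) = 7·2119 = 14833

14833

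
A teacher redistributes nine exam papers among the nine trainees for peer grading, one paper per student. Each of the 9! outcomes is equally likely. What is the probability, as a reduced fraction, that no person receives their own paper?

16687/45360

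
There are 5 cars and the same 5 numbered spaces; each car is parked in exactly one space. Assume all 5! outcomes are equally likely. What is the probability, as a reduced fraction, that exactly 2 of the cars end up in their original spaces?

1/6

Favorable outcomes: C(5,2)·!3 = 10·2 = 20.
Total outcomes: 5! = 120.
Probability = 20/120 = 1/6.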